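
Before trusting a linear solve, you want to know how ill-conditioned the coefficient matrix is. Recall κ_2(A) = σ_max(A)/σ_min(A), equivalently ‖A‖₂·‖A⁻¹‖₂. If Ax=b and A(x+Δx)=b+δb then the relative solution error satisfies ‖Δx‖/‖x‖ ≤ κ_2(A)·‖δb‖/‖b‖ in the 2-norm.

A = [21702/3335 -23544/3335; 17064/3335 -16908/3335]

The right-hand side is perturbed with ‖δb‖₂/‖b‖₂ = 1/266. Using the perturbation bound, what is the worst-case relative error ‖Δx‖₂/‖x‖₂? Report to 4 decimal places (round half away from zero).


0.1729

M = AᵀA = [30486276/444889 -31978800/444889; -31978800/444889 33608016/444889]. tr(M)=76212/529, det(M)=5184/529
λ_max, λ_min = (76212/529 ± √5797299600/279841)/2 = 144, 36/529
σ_max=√144=12, σ_min=√(36/529)=(6/23) → κ = 46.0000
bound on ‖Δx‖/‖x‖: κ·ε = 46.0000·1/266 = 0.1729


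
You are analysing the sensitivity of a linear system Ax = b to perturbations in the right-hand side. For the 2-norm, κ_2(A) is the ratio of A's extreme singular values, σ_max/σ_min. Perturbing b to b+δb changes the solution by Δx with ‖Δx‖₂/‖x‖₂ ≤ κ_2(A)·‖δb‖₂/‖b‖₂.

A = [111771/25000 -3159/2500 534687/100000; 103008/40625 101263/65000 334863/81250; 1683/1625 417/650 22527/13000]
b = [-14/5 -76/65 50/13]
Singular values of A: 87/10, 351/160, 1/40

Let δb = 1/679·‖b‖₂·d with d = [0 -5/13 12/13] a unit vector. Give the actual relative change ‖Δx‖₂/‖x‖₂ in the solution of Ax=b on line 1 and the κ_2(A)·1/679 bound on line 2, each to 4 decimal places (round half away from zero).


0.0018
0.5125

σ_max = 87/10, σ_min = 1/40
κ_2(A) = (87/10) / (1/40) = 348.0000
worst-case relative error ≤ 348.0000 × 1/679 = 0.5125
solve Ax = b  →  x = [-123.2221 -43.9248 92.1293]
‖b‖₂ = 4.8990 and ‖x‖₂ = 160.0028
re-solving with b+δb shifts x by Δx of norm 0.2886
dividing the unrounded norms, ‖Δx‖/‖x‖ = 0.0018
so the bound overstates the realised error by a factor of ≈ 284.1457 (computed from the unrounded values)


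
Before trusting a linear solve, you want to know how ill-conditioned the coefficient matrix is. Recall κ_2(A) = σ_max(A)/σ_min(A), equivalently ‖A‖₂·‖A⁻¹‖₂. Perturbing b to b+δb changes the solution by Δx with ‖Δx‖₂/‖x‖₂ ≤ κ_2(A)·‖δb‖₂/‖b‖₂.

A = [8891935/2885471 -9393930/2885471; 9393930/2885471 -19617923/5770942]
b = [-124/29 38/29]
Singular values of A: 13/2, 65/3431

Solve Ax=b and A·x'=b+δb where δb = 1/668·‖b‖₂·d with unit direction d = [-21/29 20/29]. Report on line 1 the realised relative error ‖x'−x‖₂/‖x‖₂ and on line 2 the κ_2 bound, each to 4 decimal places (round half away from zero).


σ_max = 13/2, σ_min = 65/3431
κ = σ_max/σ_min = (13/2)/(65/3431) = 343.1000
worst-case relative error ≤ 343.1000 × 1/668 = 0.5136
solve Ax = b  →  x = [152.6812 145.8355]
‖b‖ = 4.4721, ‖x‖ = 211.1387
with δb = [-0.0048 0.0046], A·Δx = δb → ‖Δx‖ = 0.3534
realised ‖Δx‖/‖x‖ = 0.0017
realised/bound (from unrounded values) ≈ 0.0033

0.0017
0.5136


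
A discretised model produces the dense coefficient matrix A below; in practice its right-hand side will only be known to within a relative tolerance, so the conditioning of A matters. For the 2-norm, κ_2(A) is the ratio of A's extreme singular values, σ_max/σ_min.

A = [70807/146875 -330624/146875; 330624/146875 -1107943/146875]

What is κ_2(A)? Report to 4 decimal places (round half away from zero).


47.0000

M = AᵀA = [182921377/34515625 -623556864/34515625; -623556864/34515625 2138959873/34515625]. tr(M)=743002/11045, det(M)=2825761/1380625
λ_max, λ_min = (743002/11045 ± √13776330875904/3049800625)/2 = 1681/25, 1681/55225
κ_2(A) = √(λ_max/λ_min) = √((1681/25) / (1681/55225)) = 47.0000


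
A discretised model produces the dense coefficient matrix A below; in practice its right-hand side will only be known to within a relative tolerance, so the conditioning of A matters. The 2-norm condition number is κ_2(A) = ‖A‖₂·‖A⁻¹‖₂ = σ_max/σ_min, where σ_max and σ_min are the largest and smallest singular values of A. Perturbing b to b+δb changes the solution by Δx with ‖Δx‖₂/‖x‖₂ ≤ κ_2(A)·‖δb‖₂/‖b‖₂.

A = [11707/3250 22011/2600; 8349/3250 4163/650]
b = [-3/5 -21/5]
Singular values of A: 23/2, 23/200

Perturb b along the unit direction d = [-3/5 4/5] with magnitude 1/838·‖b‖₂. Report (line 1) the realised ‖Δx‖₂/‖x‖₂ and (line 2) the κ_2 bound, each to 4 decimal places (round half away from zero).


0.0017
0.1193

σ_max = 23/2, σ_min = 23/200
κ_2(A) = (23/2) / (23/200) = 100.0000
worst-case relative error ≤ 100.0000 × 1/838 = 0.1193
solve Ax = b  →  x = [23.9799 -10.2742]
2-norm of b is 4.2426; of x, 26.0883
with δb = [-0.0030 0.0041], A·Δx = δb → ‖Δx‖ = 0.0440
relative error = 0.0017
so the bound overstates the realised error by a factor of ≈ 70.7142 (computed from the unrounded values)


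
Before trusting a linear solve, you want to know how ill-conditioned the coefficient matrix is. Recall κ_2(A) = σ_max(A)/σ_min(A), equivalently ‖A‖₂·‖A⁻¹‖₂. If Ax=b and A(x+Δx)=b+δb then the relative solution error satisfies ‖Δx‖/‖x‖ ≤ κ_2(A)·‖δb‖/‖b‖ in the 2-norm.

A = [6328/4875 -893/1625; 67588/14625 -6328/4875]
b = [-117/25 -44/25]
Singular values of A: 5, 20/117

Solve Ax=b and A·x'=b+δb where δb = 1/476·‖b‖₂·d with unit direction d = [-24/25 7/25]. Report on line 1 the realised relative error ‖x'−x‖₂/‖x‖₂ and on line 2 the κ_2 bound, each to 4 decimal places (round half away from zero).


σ_max = 5, σ_min = 20/117
condition number: 5 ÷ (20/117) = 29.2500
bound on ‖Δx‖/‖x‖: κ·ε = 29.2500·1/476 = 0.0614
solve Ax = b  →  x = [5.9760 22.6320]
2-norm of b is 5.0000; of x, 23.4077
re-solving with b+δb shifts x by Δx of norm 0.0614
relative error = 0.0026
realised/bound (from unrounded values) ≈ 0.0427

0.0026
0.0614


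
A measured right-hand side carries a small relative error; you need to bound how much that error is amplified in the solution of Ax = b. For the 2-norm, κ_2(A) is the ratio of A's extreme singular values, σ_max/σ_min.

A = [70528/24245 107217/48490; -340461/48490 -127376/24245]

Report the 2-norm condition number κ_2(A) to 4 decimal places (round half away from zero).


M = AᵀA = [803612353/13912900 150675624/3478225; 150675624/3478225 452035897/13912900]. tr(M)=25112965/278258, det(M)=130321/2226064
char-poly roots: 361/4 and 361/556516
σ_max=√(361/4)=(19/2), σ_min=√(361/556516)=(19/746) → κ = 373.0000

373.0000


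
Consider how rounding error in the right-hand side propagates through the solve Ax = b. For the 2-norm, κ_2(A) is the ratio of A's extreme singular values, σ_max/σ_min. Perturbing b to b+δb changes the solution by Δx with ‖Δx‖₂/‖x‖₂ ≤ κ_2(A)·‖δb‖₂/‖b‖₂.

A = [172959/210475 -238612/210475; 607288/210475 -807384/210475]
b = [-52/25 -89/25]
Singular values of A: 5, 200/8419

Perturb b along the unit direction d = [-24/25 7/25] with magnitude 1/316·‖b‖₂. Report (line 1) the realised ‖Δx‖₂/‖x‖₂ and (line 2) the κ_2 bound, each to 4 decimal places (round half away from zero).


0.0130
0.6661

from the listed singular values, σ₁ = 5, σ_n = 200/8419
κ_2(A) = 5 / (200/8419) = 210.4750
worst-case relative error ≤ 210.4750 × 1/316 = 0.6661
solve Ax = b  →  x = [33.1960 25.8970]
‖b‖ = 4.1231, ‖x‖ = 42.1026
with δb = [-0.0125 0.0037], A·Δx = δb → ‖Δx‖ = 0.5492
realised ‖Δx‖/‖x‖ = 0.0130
tightness: 0.0130 against a bound of 0.6661 (unrounded ratio ≈ 0.0196)


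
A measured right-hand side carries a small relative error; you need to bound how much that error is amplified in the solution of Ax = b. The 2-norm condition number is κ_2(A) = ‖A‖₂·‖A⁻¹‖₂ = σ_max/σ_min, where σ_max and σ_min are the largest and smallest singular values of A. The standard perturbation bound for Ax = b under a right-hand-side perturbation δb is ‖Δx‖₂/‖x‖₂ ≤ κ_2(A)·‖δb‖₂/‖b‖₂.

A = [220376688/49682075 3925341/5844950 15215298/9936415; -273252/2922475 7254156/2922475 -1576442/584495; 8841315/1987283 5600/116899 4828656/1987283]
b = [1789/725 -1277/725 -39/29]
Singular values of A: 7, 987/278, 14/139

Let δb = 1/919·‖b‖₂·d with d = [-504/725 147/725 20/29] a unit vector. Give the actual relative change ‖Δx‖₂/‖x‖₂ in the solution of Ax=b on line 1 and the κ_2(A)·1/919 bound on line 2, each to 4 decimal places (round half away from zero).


σ_max = 7, σ_min = 14/139
condition number: 7 ÷ (14/139) = 69.5000
worst-case relative error ≤ 69.5000 × 1/919 = 0.0756
solve Ax = b  →  x = [10.1847 -20.7458 -18.7928]
2-norm of b is 3.3166; of x, 29.7874
re-solving with b+δb shifts x by Δx of norm 0.0358
relative error = 0.0012
realised/bound (from unrounded values) ≈ 0.0159

0.0012
0.0756


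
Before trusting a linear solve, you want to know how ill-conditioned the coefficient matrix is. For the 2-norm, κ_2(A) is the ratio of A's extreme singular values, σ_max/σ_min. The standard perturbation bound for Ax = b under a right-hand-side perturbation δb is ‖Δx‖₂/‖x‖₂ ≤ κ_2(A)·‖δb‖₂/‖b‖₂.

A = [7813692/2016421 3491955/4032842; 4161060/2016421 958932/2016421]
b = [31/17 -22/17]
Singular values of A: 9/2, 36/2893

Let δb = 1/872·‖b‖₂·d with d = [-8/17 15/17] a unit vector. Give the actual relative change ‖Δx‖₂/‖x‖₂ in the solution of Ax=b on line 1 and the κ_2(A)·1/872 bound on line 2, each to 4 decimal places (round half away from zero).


0.0013
0.4147

from the listed singular values, σ₁ = 9/2, σ_n = 36/2893
κ_2(A) = (9/2) / (36/2893) = 361.6250
κ_2(A)·‖δb‖/‖b‖ = 0.4147
solve Ax = b  →  x = [35.4973 -156.7534]
‖b‖ = 2.2361, ‖x‖ = 160.7224
re-solving with b+δb shifts x by Δx of norm 0.2061
realised ‖Δx‖/‖x‖ = 0.0013
so the bound overstates the realised error by a factor of ≈ 323.4475 (computed from the unrounded values)


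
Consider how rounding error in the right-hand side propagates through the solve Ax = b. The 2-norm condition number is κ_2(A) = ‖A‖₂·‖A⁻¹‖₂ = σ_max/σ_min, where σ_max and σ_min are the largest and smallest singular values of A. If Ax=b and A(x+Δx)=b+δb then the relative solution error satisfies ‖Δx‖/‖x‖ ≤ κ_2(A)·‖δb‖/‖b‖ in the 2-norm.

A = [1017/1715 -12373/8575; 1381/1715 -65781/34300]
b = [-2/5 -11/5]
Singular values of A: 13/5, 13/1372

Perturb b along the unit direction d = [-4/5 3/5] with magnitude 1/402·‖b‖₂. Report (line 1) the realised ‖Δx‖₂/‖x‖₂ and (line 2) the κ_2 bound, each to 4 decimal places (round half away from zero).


0.0056
0.6826

from the listed singular values, σ₁ = 13/5, σ_n = 13/1372
κ = σ_max/σ_min = (13/5)/(13/1372) = 274.4000
bound on ‖Δx‖/‖x‖: κ·ε = 274.4000·1/402 = 0.6826
solve Ax = b  →  x = [-97.7160 -39.8817]
2-norm of b is 2.2361; of x, 105.5413
with δb = [-0.0044 0.0033], A·Δx = δb → ‖Δx‖ = 0.5870
relative error = 0.0056
so the bound overstates the realised error by a factor of ≈ 122.7187 (computed from the unrounded values)


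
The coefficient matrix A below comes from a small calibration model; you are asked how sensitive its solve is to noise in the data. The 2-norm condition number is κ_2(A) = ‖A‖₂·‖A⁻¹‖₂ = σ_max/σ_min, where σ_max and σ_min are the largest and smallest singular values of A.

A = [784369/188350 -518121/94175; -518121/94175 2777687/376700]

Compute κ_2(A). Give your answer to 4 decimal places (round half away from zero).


301.3600

M = AᵀA = [67561288429/1419028900 -90078962697/1419028900; -90078962697/1419028900 480429400009/5676115600]. tr(M)=30026982149/227044624, det(M)=174900625/908178496
eigenvalues of AᵀA: λ = (tr ± √(tr²−4·det))/2 = 529/4, 330625/227044624
κ = σ_max/σ_min = (23/2)/(575/15068) = 301.3600


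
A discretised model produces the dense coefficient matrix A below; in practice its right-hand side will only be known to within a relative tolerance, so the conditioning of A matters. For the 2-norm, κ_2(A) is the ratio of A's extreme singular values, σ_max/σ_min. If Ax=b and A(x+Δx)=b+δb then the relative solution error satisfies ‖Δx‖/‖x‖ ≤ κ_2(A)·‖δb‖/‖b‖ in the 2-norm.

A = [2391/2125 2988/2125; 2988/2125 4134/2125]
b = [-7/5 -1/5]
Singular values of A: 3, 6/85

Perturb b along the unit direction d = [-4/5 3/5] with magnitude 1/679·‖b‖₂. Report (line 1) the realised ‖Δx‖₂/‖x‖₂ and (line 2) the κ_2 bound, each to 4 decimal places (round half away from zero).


largest singular value 3, smallest 6/85
condition number: 3 ÷ (6/85) = 42.5000
κ_2(A)·‖δb‖/‖b‖ = 0.0626
solve Ax = b  →  x = [-11.5333 8.2333]
‖b‖₂ = 1.4142 and ‖x‖₂ = 14.1706
Δx = A⁻¹·δb where δb = 1/679·1.4142·d; ‖Δx‖ = 0.0295
relative error = 0.0021
so the bound overstates the realised error by a factor of ≈ 30.0604 (computed from the unrounded values)

0.0021
0.0626


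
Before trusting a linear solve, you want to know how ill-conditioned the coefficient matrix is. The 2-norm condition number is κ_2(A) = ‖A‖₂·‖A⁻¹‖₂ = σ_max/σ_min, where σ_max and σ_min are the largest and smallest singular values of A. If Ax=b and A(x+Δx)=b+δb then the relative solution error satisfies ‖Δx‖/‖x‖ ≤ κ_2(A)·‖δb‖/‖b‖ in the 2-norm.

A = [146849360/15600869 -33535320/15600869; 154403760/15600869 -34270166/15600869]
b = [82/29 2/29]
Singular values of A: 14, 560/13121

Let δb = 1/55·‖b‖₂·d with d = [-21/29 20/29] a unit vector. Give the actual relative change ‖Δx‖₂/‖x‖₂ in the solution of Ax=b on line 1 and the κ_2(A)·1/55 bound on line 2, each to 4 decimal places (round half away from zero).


0.0257
5.9641

largest singular value 14, smallest 560/13121
condition number: 14 ÷ (560/13121) = 328.0250
κ_2(A)·‖δb‖/‖b‖ = 5.9641
solve Ax = b  →  x = [-10.1471 -45.7491]
‖b‖ = 2.8284, ‖x‖ = 46.8609
δb = ε·‖b‖·d = [-0.0372 0.0355]; solving A·Δx = δb gives ‖Δx‖ = 1.2049
realised ‖Δx‖/‖x‖ = 0.0257
realised/bound (from unrounded values) ≈ 0.0043


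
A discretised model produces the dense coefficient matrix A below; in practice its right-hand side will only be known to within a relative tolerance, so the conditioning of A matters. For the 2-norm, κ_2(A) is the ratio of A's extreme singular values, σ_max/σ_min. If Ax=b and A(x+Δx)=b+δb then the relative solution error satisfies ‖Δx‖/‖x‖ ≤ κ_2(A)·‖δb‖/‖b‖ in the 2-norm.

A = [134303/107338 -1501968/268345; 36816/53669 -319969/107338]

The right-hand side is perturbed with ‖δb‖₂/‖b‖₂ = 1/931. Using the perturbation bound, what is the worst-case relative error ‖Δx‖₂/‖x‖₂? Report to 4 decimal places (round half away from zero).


M = AᵀA = [81172897/39866596 -450897408/49833245; -450897408/49833245 40080053689/996664900]. tr(M)=12525097/296450, det(M)=28561/2371600
solving λ² − 12525097/296450·λ + 28561/2371600 = 0 gives λ = 169/4, 169/592900
so κ_2 = √((169/4) / (169/592900)) = 385.0000
bound on ‖Δx‖/‖x‖: κ·ε = 385.0000·1/931 = 0.4135

0.4135


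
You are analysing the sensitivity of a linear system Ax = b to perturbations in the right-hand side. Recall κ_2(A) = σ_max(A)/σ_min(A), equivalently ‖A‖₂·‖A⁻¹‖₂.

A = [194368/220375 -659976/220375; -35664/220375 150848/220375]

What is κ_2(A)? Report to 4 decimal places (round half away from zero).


86.0000

form AᵀA = [4646144/5778125 -15902208/5778125; -15902208/5778125 54529856/5778125] with trace 473408/46225 and determinant 16384/1155625
char-poly roots: 256/25 and 64/46225
σ_max=√(256/25)=(16/5), σ_min=√(64/46225)=(8/215) → κ = 86.0000


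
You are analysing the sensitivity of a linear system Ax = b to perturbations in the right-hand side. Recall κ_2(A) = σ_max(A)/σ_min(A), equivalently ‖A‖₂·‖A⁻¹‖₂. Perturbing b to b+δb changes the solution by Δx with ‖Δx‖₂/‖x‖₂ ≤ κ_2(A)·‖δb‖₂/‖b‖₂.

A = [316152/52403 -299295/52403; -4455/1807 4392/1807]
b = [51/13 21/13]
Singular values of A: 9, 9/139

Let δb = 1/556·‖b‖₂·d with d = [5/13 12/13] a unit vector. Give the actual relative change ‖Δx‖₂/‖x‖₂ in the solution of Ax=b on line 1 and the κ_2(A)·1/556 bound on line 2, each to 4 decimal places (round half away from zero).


from the listed singular values, σ₁ = 9, σ_n = 9/139
κ = σ_max/σ_min = 9/(9/139) = 139.0000
worst-case relative error ≤ 139.0000 × 1/556 = 0.2500
solve Ax = b  →  x = [32.1954 33.3218]
‖b‖ = 4.2426, ‖x‖ = 46.3345
re-solving with b+δb shifts x by Δx of norm 0.1179
realised ‖Δx‖/‖x‖ = 0.0025
so the bound overstates the realised error by a factor of ≈ 98.2904 (computed from the unrounded values)

0.0025
0.2500


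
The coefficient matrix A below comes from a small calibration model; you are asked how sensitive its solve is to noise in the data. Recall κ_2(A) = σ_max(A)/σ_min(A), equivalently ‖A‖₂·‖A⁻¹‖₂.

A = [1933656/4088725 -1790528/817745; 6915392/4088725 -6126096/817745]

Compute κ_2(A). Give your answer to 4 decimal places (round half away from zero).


398.9000

M = AᵀA = [82498675264/26748275401 -366612963840/26748275401; -366612963840/26748275401 1629401708800/26748275401]. tr(M)=1018382144/15912121, det(M)=409600/15912121
solving λ² − 1018382144/15912121·λ + 409600/15912121 = 0 gives λ = 64, 6400/15912121
σ_max=√64=8, σ_min=√(6400/15912121)=(80/3989) → κ = 398.9000


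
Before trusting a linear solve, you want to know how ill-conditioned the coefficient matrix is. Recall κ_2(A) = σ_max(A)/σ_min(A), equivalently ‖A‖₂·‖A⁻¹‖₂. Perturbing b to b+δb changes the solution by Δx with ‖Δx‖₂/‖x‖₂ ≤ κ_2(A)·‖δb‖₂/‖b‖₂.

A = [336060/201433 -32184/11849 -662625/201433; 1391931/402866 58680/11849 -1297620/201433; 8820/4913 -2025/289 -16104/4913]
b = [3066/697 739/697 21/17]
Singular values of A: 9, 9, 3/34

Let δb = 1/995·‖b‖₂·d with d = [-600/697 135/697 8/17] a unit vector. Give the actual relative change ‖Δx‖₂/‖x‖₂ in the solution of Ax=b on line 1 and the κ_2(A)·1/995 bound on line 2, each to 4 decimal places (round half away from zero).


from the listed singular values, σ₁ = 9, σ_n = 3/34
κ_2(A) = 9 / (3/34) = 102.0000
κ_2(A)·‖δb‖/‖b‖ = 0.1025
solve Ax = b  →  x = [-29.8339 -0.1895 -16.3114]
‖b‖ = 4.6904, ‖x‖ = 34.0024
Δx = A⁻¹·δb where δb = 1/995·4.6904·d; ‖Δx‖ = 0.0534
realised ‖Δx‖/‖x‖ = 0.0016
tightness: 0.0016 against a bound of 0.1025 (unrounded ratio ≈ 0.0153)

0.0016
0.1025


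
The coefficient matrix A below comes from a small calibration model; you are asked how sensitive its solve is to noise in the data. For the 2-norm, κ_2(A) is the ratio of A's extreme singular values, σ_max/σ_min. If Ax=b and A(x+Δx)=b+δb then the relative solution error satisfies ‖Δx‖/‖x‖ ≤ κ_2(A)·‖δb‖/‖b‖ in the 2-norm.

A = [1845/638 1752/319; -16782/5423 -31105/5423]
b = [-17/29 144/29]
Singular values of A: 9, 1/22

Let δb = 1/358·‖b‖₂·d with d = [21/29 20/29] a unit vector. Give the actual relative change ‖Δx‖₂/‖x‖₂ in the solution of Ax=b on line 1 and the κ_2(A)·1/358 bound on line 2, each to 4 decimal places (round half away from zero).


σ_max = 9, σ_min = 1/22
condition number: 9 ÷ (1/22) = 198.0000
worst-case relative error ≤ 198.0000 × 1/358 = 0.5531
solve Ax = b  →  x = [-58.4444 30.6667]
‖b‖ = 5.0000, ‖x‖ = 66.0015
with δb = [0.0101 0.0096], A·Δx = δb → ‖Δx‖ = 0.3073
dividing the unrounded norms, ‖Δx‖/‖x‖ = 0.0047
tightness: 0.0047 against a bound of 0.5531 (unrounded ratio ≈ 0.0084)

0.0047
0.5531


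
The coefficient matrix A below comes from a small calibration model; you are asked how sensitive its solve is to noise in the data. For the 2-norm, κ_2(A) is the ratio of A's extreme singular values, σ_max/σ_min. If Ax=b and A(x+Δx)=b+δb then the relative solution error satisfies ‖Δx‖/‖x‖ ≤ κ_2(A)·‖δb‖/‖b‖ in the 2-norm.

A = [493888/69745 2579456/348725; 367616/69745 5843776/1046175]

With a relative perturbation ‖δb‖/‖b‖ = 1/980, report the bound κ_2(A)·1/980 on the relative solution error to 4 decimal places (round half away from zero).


0.2945

form AᵀA = [15162675200/194574601 238806106112/2918619015; 238806106112/2918619015 3761282289664/43779285225] with trace 8528994304/52056225 and determinant 16777216/52056225
char-poly roots: 4096/25 and 4096/2082249
κ = σ_max/σ_min = (64/5)/(64/1443) = 288.6000
bound on ‖Δx‖/‖x‖: κ·ε = 288.6000·1/980 = 0.2945


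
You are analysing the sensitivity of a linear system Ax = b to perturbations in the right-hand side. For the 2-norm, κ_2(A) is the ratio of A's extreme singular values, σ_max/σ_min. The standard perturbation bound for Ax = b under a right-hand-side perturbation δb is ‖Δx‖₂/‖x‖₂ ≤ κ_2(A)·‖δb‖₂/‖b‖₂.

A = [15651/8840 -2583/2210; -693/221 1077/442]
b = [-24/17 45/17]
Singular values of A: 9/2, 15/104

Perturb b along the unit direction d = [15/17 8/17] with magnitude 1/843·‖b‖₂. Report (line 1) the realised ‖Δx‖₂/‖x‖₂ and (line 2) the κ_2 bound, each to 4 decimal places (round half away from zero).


σ_max = 9/2, σ_min = 15/104
κ = σ_max/σ_min = (9/2)/(15/104) = 31.2000
perturbation bound = 31.2000·1/843 = 0.0370
solve Ax = b  →  x = [-0.5333 0.4000]
‖b‖ = 3.0000, ‖x‖ = 0.6667
re-solving with b+δb shifts x by Δx of norm 0.0247
dividing the unrounded norms, ‖Δx‖/‖x‖ = 0.0370
realised/bound = 1 exactly: the bound is attained for this b and d

0.0370
0.0370


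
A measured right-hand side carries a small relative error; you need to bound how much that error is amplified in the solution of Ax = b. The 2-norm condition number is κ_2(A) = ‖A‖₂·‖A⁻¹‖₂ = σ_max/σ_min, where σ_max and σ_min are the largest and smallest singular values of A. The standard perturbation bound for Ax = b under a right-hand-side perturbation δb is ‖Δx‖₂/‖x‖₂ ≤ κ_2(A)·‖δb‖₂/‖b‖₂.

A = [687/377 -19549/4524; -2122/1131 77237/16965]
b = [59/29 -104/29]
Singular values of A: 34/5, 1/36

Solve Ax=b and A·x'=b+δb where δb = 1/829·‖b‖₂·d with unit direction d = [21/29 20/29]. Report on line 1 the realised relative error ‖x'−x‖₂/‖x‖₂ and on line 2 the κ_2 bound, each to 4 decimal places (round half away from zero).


σ_max = 34/5, σ_min = 1/36
condition number: (34/5) ÷ (1/36) = 244.8000
perturbation bound = 244.8000·1/829 = 0.2953
solve Ax = b  →  x = [-33.0045 -14.3891]
‖b‖ = 4.1231, ‖x‖ = 36.0048
with δb = [0.0036 0.0034], A·Δx = δb → ‖Δx‖ = 0.1790
relative error = 0.0050
so the bound overstates the realised error by a factor of ≈ 59.3806 (computed from the unrounded values)

0.0050
0.2953


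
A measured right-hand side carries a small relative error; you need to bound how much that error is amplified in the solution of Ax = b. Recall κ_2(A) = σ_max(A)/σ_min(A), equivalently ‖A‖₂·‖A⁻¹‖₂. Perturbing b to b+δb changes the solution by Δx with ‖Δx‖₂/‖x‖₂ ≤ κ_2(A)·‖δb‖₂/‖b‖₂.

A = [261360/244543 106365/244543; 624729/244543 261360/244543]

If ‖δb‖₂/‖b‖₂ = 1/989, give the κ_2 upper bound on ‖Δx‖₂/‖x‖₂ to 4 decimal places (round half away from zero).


AᵀA = [2713582089/353853721 1130643360/353853721; 1130643360/353853721 471139425/353853721]; tr = 18844506/2093809, det = 2025/2093809
solving λ² − 18844506/2093809·λ + 2025/2093809 = 0 gives λ = 9, 225/2093809
σ_max=√9=3, σ_min=√(225/2093809)=(15/1447) → κ = 289.4000
worst-case relative error ≤ 289.4000 × 1/989 = 0.2926

0.2926


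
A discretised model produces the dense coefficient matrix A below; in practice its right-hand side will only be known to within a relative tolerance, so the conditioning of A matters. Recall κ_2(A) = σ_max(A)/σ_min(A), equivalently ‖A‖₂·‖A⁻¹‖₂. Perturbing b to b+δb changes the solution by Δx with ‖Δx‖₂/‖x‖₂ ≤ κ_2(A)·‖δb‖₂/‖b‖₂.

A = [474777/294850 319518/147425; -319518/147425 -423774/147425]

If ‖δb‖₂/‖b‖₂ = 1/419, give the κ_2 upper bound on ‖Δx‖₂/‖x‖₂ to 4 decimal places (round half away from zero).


0.7037

AᵀA = [25351208361/3477460900 8450132787/869365225; 8450132787/869365225 11267046216/869365225]; tr = 2816775729/139098436, det = 164025/34774609
solving λ² − 2816775729/139098436·λ + 164025/34774609 = 0 gives λ = 81/4, 8100/34774609
so κ_2 = √((81/4) / (8100/34774609)) = 294.8500
perturbation bound = 294.8500·1/419 = 0.7037


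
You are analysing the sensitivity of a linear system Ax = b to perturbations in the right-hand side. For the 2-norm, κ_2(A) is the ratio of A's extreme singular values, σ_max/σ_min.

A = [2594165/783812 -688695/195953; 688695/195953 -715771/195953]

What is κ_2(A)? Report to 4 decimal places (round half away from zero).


186.4000

AᵀA = [17025570625/730512784 -4468941855/182628196; -4468941855/182628196 1173161626/45657049]; tr = 42563801/868624, det = 60025/868624
λ_max, λ_min = (42563801/868624 ± √1811468598945201/754507653376)/2 = 49, 1225/868624
σ_max=√49=7, σ_min=√(1225/868624)=(35/932) → κ = 186.4000


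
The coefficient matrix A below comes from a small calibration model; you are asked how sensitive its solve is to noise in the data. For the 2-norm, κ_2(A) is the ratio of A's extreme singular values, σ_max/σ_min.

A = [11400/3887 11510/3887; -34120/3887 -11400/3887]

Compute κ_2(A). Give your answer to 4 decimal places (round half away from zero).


5.7500

M = AᵀA = [7657600/89401 3078000/89401; 3078000/89401 1552900/89401]. tr(M)=54500/529, det(M)=160000/529
λ_max, λ_min = (54500/529 ± √2631690000/279841)/2 = 100, 1600/529
so κ_2 = √(100 / (1600/529)) = 5.7500


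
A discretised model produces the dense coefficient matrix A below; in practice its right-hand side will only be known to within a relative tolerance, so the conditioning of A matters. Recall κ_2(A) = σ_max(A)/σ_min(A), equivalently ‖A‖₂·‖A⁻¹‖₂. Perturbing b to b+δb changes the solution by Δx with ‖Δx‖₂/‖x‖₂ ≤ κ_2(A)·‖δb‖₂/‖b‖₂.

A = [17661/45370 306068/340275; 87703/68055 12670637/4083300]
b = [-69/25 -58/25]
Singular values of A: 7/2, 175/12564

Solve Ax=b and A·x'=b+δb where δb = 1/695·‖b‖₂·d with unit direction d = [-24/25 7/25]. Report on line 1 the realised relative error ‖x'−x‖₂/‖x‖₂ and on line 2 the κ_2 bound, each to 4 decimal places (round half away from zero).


σ_max = 7/2, σ_min = 175/12564
condition number: (7/2) ÷ (175/12564) = 251.2800
worst-case relative error ≤ 251.2800 × 1/695 = 0.3616
solve Ax = b  →  x = [-132.8730 54.4352]
2-norm of b is 3.6056; of x, 143.5911
Δx = A⁻¹·δb where δb = 1/695·3.6056·d; ‖Δx‖ = 0.3725
relative error = 0.0026
realised/bound (from unrounded values) ≈ 0.0072

0.0026
0.3616


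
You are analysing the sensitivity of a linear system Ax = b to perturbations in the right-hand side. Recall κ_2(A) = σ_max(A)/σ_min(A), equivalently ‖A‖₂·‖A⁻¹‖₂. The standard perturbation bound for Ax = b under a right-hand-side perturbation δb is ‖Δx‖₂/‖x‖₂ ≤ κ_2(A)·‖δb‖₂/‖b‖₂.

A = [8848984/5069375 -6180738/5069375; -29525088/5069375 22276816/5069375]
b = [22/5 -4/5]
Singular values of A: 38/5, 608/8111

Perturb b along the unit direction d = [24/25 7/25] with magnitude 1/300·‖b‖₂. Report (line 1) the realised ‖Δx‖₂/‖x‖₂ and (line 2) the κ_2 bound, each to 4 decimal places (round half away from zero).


0.0037
0.3380

σ_max = 38/5, σ_min = 608/8111
κ_2(A) = (38/5) / (608/8111) = 101.3875
worst-case relative error ≤ 101.3875 × 1/300 = 0.3380
solve Ax = b  →  x = [32.2276 42.5316]
‖b‖₂ = 4.4721 and ‖x‖₂ = 53.3625
re-solving with b+δb shifts x by Δx of norm 0.1989
realised ‖Δx‖/‖x‖ = 0.0037
so the bound overstates the realised error by a factor of ≈ 90.6848 (computed from the unrounded values)


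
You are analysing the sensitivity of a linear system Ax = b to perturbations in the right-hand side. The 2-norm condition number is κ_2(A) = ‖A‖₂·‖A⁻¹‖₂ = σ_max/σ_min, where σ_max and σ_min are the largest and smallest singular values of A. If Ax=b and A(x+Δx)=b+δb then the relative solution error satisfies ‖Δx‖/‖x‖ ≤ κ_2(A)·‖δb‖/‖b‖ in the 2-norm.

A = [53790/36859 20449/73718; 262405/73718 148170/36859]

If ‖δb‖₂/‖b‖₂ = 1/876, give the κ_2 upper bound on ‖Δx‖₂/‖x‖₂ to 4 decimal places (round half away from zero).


M = AᵀA = [47846425/3232804 11891880/808201; 11891880/808201 52489921/3232804]. tr(M)=59653/1922, det(M)=366025/15376
eigenvalues of AᵀA: λ = (tr ± √(tr²−4·det))/2 = 121/4, 3025/3844
so κ_2 = √((121/4) / (3025/3844)) = 6.2000
perturbation bound = 6.2000·1/876 = 0.0071

0.0071


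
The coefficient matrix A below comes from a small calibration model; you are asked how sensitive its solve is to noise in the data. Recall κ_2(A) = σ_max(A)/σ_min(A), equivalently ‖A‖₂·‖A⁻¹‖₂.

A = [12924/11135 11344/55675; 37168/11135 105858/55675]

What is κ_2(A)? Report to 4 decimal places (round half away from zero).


M = AᵀA = [61939600/4959529 32649120/4959529; 32649120/4959529 18135364/4959529]. tr(M)=277076/17161, det(M)=40000/17161
eigenvalues of AᵀA: λ = (tr ± √(tr²−4·det))/2 = 16, 2500/17161
so κ_2 = √(16 / (2500/17161)) = 10.4800

10.4800


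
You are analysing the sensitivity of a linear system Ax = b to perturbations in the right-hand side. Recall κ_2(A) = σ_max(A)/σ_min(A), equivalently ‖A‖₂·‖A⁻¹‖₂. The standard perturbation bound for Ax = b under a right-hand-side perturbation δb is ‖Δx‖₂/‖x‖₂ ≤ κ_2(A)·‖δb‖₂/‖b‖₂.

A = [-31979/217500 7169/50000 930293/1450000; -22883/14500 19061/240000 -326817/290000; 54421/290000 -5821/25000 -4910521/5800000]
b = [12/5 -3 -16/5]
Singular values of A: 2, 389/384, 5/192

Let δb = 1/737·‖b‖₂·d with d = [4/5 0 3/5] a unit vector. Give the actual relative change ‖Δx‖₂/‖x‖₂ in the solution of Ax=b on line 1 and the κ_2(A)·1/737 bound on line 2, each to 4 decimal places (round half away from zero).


0.0729
0.1042

from the listed singular values, σ₁ = 2, σ_n = 5/192
κ = σ_max/σ_min = 2/(5/192) = 76.8000
worst-case relative error ≤ 76.8000 × 1/737 = 0.1042
solve Ax = b  →  x = [-0.5124 0.8292 3.4380]
‖b‖ = 5.0000, ‖x‖ = 3.5735
re-solving with b+δb shifts x by Δx of norm 0.2605
relative error = 0.0729
tightness: 0.0729 against a bound of 0.1042 (unrounded ratio ≈ 0.6996)


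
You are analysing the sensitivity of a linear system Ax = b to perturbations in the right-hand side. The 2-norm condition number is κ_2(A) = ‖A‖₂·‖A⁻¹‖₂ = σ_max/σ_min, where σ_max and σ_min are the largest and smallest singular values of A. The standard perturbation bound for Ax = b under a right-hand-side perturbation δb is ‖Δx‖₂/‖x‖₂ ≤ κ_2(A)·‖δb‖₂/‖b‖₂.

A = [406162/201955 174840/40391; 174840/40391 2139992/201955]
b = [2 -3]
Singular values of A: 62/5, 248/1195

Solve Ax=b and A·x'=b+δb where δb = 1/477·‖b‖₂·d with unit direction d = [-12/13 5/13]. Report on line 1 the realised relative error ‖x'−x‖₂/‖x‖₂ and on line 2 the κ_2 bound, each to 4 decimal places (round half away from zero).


0.0025
0.1253

from the listed singular values, σ₁ = 62/5, σ_n = 248/1195
condition number: (62/5) ÷ (248/1195) = 59.7500
κ_2(A)·‖δb‖/‖b‖ = 0.1253
solve Ax = b  →  x = [13.2816 -5.7087]
‖b‖ = 3.6056, ‖x‖ = 14.4565
with δb = [-0.0070 0.0029], A·Δx = δb → ‖Δx‖ = 0.0364
relative error = 0.0025
tightness: 0.0025 against a bound of 0.1253 (unrounded ratio ≈ 0.0201)


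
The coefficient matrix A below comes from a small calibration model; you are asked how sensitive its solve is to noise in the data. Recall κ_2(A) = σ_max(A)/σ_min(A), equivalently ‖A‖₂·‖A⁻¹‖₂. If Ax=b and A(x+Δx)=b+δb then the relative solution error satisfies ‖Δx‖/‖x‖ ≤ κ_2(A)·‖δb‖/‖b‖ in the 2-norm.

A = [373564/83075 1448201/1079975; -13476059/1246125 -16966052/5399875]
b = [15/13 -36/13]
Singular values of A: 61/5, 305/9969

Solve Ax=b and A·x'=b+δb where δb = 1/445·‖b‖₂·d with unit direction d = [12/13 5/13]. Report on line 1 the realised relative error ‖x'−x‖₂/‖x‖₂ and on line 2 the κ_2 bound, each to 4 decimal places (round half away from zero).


0.8961
0.8961

from the listed singular values, σ₁ = 61/5, σ_n = 305/9969
condition number: (61/5) ÷ (305/9969) = 398.7600
κ_2(A)·‖δb‖/‖b‖ = 0.8961
solve Ax = b  →  x = [0.2361 0.0689]
2-norm of b is 3.0000; of x, 0.2459
with δb = [0.0062 0.0026], A·Δx = δb → ‖Δx‖ = 0.2203
realised ‖Δx‖/‖x‖ = 0.8961
so the bound is sharp here: realised error equals the bound


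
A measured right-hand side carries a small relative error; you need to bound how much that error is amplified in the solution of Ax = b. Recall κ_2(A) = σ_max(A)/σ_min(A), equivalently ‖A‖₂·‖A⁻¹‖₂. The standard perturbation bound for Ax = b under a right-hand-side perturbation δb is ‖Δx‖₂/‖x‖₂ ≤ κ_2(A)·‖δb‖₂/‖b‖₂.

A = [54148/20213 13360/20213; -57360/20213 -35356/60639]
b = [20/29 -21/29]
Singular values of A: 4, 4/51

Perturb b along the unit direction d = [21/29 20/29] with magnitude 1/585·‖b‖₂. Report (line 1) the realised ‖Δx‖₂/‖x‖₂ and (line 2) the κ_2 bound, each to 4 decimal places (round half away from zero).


0.0872
0.0872

σ_max = 4, σ_min = 4/51
condition number: 4 ÷ (4/51) = 51.0000
κ_2(A)·‖δb‖/‖b‖ = 0.0872
solve Ax = b  →  x = [0.2439 0.0549]
2-norm of b is 1.0000; of x, 0.2500
re-solving with b+δb shifts x by Δx of norm 0.0218
relative error = 0.0872
tightness: 0.0872 against a bound of 0.0872; the bound is attained (ratio 1)


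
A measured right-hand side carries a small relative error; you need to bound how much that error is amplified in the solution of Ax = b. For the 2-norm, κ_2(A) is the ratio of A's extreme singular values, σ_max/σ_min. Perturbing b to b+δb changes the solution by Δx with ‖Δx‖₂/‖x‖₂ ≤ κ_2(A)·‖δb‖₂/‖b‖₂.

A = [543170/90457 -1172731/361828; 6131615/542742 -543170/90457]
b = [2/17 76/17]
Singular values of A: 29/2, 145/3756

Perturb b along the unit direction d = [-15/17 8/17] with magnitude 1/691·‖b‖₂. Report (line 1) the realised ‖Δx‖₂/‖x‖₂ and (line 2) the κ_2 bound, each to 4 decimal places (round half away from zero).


largest singular value 29/2, smallest 145/3756
κ_2(A) = (29/2) / (145/3756) = 375.6000
worst-case relative error ≤ 375.6000 × 1/691 = 0.5436
solve Ax = b  →  x = [24.6231 45.5822]
‖b‖ = 4.4721, ‖x‖ = 51.8076
re-solving with b+δb shifts x by Δx of norm 0.1676
realised ‖Δx‖/‖x‖ = 0.0032
realised/bound (from unrounded values) ≈ 0.0060

0.0032
0.5436


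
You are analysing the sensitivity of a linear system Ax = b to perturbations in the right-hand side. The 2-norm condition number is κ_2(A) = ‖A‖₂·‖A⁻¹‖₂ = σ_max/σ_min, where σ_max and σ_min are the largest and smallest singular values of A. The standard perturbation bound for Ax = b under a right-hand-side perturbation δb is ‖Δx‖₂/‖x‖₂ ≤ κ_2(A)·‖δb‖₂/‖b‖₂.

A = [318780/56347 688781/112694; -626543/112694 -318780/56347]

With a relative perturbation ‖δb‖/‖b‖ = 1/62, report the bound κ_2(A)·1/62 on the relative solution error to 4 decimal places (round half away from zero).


1.0806

form AᵀA = [950105689/15100996 249285960/3775249; 249285960/3775249 1047445921/15100996] with trace 1187605/8978 and determinant 279841/71824
solving λ² − 1187605/8978·λ + 279841/71824 = 0 gives λ = 529/4, 529/17956
κ_2(A) = √(λ_max/λ_min) = √((529/4) / (529/17956)) = 67.0000
κ_2(A)·‖δb‖/‖b‖ = 1.0806


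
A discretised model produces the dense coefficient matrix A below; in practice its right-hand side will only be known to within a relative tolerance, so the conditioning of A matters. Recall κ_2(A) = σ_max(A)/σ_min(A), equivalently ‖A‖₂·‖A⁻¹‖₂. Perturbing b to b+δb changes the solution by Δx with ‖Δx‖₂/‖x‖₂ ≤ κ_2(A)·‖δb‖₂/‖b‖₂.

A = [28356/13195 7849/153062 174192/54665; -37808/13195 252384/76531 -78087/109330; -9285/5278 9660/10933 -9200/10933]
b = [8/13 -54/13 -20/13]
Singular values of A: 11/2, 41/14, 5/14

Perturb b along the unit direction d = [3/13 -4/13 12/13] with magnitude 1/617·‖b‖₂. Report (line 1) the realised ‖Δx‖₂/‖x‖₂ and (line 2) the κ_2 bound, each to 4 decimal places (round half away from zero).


from the listed singular values, σ₁ = 11/2, σ_n = 5/14
κ_2(A) = (11/2) / (5/14) = 15.4000
perturbation bound = 15.4000·1/617 = 0.0250
solve Ax = b  →  x = [0.5266 -0.8342 -0.1486]
2-norm of b is 4.4721; of x, 0.9977
with δb = [0.0017 -0.0022 0.0067], A·Δx = δb → ‖Δx‖ = 0.0203
realised ‖Δx‖/‖x‖ = 0.0203
tightness: 0.0203 against a bound of 0.0250 (unrounded ratio ≈ 0.8150)

0.0203
0.0250


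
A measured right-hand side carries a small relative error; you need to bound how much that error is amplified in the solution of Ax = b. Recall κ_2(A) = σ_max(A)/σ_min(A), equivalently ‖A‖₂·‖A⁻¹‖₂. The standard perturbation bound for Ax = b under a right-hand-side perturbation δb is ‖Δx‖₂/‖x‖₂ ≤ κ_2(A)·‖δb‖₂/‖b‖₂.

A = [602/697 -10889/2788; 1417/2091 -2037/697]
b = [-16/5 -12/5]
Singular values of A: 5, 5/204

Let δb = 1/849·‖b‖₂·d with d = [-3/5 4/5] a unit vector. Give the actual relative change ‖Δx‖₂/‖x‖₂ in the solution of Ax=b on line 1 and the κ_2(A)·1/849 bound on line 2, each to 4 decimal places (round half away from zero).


σ_max = 5, σ_min = 5/204
condition number: 5 ÷ (5/204) = 204.0000
perturbation bound = 204.0000·1/849 = 0.2403
solve Ax = b  →  x = [-0.1756 0.7805]
‖b‖₂ = 4.0000 and ‖x‖₂ = 0.8000
with δb = [-0.0028 0.0038], A·Δx = δb → ‖Δx‖ = 0.1922
dividing the unrounded norms, ‖Δx‖/‖x‖ = 0.2403
so the bound is sharp here: realised error equals the bound

0.2403
0.2403


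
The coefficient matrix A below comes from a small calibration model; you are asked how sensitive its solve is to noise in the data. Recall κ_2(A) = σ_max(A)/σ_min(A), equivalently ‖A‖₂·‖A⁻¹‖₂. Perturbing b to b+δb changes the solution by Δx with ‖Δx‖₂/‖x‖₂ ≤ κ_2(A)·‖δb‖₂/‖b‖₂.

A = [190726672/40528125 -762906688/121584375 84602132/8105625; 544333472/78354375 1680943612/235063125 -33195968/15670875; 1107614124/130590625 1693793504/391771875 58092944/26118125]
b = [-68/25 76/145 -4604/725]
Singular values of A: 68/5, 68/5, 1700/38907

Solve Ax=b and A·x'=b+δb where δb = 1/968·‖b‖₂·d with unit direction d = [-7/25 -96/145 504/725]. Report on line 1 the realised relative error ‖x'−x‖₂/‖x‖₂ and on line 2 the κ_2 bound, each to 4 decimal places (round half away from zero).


σ_max = 68/5, σ_min = 1700/38907
κ_2(A) = (68/5) / (1700/38907) = 311.2560
bound on ‖Δx‖/‖x‖: κ·ε = 311.2560·1/968 = 0.3215
solve Ax = b  →  x = [43.6008 -58.6247 -55.1628]
‖b‖₂ = 6.9282 and ‖x‖₂ = 91.5468
with δb = [-0.0020 -0.0047 0.0050], A·Δx = δb → ‖Δx‖ = 0.1638
dividing the unrounded norms, ‖Δx‖/‖x‖ = 0.0018
so the bound overstates the realised error by a factor of ≈ 179.7056 (computed from the unrounded values)

0.0018
0.3215
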